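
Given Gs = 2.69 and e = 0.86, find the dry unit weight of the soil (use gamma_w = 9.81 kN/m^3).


Result: 14.188 kN/m^3

Derivation:
Using gamma_d = Gs * gamma_w / (1 + e)
gamma_d = 2.69 * 9.81 / (1 + 0.86)
gamma_d = 2.69 * 9.81 / 1.86
gamma_d = 14.188 kN/m^3


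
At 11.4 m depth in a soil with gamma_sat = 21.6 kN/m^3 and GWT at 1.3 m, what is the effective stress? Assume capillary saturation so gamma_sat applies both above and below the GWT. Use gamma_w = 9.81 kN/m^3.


Result: 147.16 kPa

Derivation:
Total stress = gamma_sat * depth
sigma = 21.6 * 11.4 = 246.24 kPa
Pore water pressure u = gamma_w * (depth - d_wt)
u = 9.81 * (11.4 - 1.3) = 99.081 kPa
Effective stress = sigma - u
sigma' = 246.24 - 99.081 = 147.16 kPa


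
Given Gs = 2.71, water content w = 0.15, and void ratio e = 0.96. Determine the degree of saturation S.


Result: 0.4234

Derivation:
Using S = Gs * w / e
S = 2.71 * 0.15 / 0.96
S = 0.4234


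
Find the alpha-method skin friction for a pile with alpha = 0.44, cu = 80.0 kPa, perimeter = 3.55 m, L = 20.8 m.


Result: 2599.17 kN

Derivation:
Using Qs = alpha * cu * perimeter * L
Qs = 0.44 * 80.0 * 3.55 * 20.8
Qs = 2599.17 kN


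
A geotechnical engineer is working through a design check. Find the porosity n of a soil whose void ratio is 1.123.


Using the relation n = e / (1 + e)
n = 1.123 / (1 + 1.123)
n = 1.123 / 2.123
n = 0.529


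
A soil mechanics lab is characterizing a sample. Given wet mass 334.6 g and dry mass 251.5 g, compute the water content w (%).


Using w = (m_wet - m_dry) / m_dry * 100
m_wet - m_dry = 334.6 - 251.5 = 83.1 g
w = 83.1 / 251.5 * 100
w = 33.04 %


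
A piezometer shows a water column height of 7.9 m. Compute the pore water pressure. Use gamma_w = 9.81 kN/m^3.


Using u = gamma_w * h_w
u = 9.81 * 7.9
u = 77.5 kPa


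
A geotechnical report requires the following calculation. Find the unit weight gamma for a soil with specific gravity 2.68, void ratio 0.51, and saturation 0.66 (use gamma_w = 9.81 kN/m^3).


Using gamma = gamma_w * (Gs + S*e) / (1 + e)
Numerator: Gs + S*e = 2.68 + 0.66*0.51 = 3.0166
Denominator: 1 + e = 1 + 0.51 = 1.51
gamma = 9.81 * 3.0166 / 1.51
gamma = 19.598 kN/m^3


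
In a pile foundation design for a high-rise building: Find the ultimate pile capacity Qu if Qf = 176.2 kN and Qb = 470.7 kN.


Using Qu = Qf + Qb
Qu = 176.2 + 470.7
Qu = 646.9 kN


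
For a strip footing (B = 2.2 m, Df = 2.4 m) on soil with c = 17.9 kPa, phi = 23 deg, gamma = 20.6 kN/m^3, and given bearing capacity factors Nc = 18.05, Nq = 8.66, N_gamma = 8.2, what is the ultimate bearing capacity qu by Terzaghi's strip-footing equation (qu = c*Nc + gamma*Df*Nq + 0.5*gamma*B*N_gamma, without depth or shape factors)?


Compute qu = c*Nc + gamma*Df*Nq + 0.5*gamma*B*N_gamma
Term 1: 17.9 * 18.05 = 323.095
Term 2: 20.6 * 2.4 * 8.66 = 428.1504
Term 3: 0.5 * 20.6 * 2.2 * 8.2 = 185.812
qu = 323.095 + 428.1504 + 185.812
qu = 937.06 kPa


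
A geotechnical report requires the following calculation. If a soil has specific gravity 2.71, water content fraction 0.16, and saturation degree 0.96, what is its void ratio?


Using the relation e = Gs * w / S
e = 2.71 * 0.16 / 0.96
e = 0.4517


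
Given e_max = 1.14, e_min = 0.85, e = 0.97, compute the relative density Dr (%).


Result: 58.62 %

Derivation:
Using Dr = (e_max - e) / (e_max - e_min) * 100
e_max - e = 1.14 - 0.97 = 0.17
e_max - e_min = 1.14 - 0.85 = 0.29
Dr = 0.17 / 0.29 * 100
Dr = 58.62 %


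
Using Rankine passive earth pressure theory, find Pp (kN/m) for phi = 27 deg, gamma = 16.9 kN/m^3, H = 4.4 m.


Compute passive earth pressure coefficient:
Kp = tan^2(45 + phi/2) = tan^2(58.5) = 2.66294
Compute passive force:
Pp = 0.5 * Kp * gamma * H^2
Pp = 0.5 * 2.66294 * 16.9 * 4.4^2
Pp = 435.64 kN/m


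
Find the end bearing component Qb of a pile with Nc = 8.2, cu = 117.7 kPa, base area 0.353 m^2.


Using Qb = Nc * cu * Ab
Qb = 8.2 * 117.7 * 0.353
Qb = 340.69 kN


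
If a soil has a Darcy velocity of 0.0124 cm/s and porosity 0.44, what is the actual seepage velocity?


Using v_s = v_d / n
v_s = 0.0124 / 0.44
v_s = 0.02818 cm/s


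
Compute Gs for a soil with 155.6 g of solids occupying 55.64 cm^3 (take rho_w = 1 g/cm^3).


Using Gs = m_s / (V_s * rho_w)
Since rho_w = 1 g/cm^3:
Gs = 155.6 / 55.64
Gs = 2.797


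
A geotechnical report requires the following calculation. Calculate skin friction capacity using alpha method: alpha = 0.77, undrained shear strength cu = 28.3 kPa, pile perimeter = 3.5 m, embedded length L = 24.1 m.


Result: 1838.07 kN

Derivation:
Using Qs = alpha * cu * perimeter * L
Qs = 0.77 * 28.3 * 3.5 * 24.1
Qs = 1838.07 kN


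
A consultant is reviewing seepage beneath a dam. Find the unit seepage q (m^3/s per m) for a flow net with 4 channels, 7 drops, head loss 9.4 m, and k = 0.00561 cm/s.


Result: 0.0003013 m^3/s per m

Derivation:
Convert k to m/s for unit consistency with H:
k = 0.00561 cm/s = 0.00561 / 100 m/s = 5.61e-05 m/s
Using q = k * H * Nf / Nd
Nf / Nd = 4 / 7 = 0.5714
q = 5.61e-05 * 9.4 * 0.5714
q = 0.0003013 m^3/s per m


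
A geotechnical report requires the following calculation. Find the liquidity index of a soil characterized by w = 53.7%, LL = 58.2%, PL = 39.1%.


Result: 0.764

Derivation:
First compute the plasticity index:
PI = LL - PL = 58.2 - 39.1 = 19.1
Then compute the liquidity index:
LI = (w - PL) / PI
LI = (53.7 - 39.1) / 19.1
LI = 0.764


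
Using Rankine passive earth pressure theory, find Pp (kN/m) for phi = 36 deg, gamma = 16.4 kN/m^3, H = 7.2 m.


Result: 1637.37 kN/m

Derivation:
Compute passive earth pressure coefficient:
Kp = tan^2(45 + phi/2) = tan^2(63.0) = 3.85184
Compute passive force:
Pp = 0.5 * Kp * gamma * H^2
Pp = 0.5 * 3.85184 * 16.4 * 7.2^2
Pp = 1637.37 kN/m


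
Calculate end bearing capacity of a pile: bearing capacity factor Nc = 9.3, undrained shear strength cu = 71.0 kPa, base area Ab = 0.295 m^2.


Result: 194.79 kN

Derivation:
Using Qb = Nc * cu * Ab
Qb = 9.3 * 71.0 * 0.295
Qb = 194.79 kN


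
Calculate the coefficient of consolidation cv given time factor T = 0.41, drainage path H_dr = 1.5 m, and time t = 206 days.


Using cv = T * H_dr^2 / t
H_dr^2 = 1.5^2 = 2.25
cv = 0.41 * 2.25 / 206
cv = 0.00448 m^2/day


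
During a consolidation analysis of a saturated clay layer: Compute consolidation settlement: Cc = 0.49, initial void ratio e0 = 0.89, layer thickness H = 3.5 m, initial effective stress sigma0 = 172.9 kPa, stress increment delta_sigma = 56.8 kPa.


Result: 0.1119 m

Derivation:
Using Sc = Cc * H / (1 + e0) * log10((sigma0 + delta_sigma) / sigma0)
Stress ratio = (172.9 + 56.8) / 172.9 = 1.32851
log10(1.32851) = 0.123366
Cc * H / (1 + e0) = 0.49 * 3.5 / (1 + 0.89) = 0.907407
Sc = 0.907407 * 0.123366
Sc = 0.1119 m


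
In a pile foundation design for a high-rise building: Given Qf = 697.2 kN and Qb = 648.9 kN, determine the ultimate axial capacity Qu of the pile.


Result: 1346.1 kN

Derivation:
Using Qu = Qf + Qb
Qu = 697.2 + 648.9
Qu = 1346.1 kN


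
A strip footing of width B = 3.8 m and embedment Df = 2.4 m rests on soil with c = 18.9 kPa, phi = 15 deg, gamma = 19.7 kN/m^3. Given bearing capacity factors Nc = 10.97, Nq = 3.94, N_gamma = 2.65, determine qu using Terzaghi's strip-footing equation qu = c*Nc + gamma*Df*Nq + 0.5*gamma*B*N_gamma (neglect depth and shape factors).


Compute qu = c*Nc + gamma*Df*Nq + 0.5*gamma*B*N_gamma
Term 1: 18.9 * 10.97 = 207.333
Term 2: 19.7 * 2.4 * 3.94 = 186.2832
Term 3: 0.5 * 19.7 * 3.8 * 2.65 = 99.1895
qu = 207.333 + 186.2832 + 99.1895
qu = 492.81 kPa


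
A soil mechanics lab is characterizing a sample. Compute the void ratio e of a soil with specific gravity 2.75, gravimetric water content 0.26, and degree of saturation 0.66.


Using the relation e = Gs * w / S
e = 2.75 * 0.26 / 0.66
e = 1.0833


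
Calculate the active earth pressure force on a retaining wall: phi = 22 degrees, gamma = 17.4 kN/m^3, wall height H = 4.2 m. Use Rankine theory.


Compute active earth pressure coefficient:
Ka = tan^2(45 - phi/2) = tan^2(34.0) = 0.454962
Compute active force:
Pa = 0.5 * Ka * gamma * H^2
Pa = 0.5 * 0.454962 * 17.4 * 4.2^2
Pa = 69.82 kN/m


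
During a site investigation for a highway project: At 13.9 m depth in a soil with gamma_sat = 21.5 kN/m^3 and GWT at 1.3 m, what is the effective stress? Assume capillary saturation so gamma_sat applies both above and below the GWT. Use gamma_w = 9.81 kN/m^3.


Result: 175.24 kPa

Derivation:
Total stress = gamma_sat * depth
sigma = 21.5 * 13.9 = 298.85 kPa
Pore water pressure u = gamma_w * (depth - d_wt)
u = 9.81 * (13.9 - 1.3) = 123.606 kPa
Effective stress = sigma - u
sigma' = 298.85 - 123.606 = 175.24 kPa


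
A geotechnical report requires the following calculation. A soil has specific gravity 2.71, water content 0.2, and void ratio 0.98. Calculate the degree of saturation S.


Result: 0.5531

Derivation:
Using S = Gs * w / e
S = 2.71 * 0.2 / 0.98
S = 0.5531


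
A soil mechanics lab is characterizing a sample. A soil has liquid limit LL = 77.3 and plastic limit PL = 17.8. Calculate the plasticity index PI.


Using PI = LL - PL
PI = 77.3 - 17.8
PI = 59.5


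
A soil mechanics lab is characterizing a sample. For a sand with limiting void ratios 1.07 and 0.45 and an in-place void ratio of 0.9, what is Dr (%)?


Using Dr = (e_max - e) / (e_max - e_min) * 100
e_max - e = 1.07 - 0.9 = 0.17
e_max - e_min = 1.07 - 0.45 = 0.62
Dr = 0.17 / 0.62 * 100
Dr = 27.42 %


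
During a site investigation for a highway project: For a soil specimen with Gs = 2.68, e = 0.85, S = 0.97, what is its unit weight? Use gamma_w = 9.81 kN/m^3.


Result: 18.583 kN/m^3

Derivation:
Using gamma = gamma_w * (Gs + S*e) / (1 + e)
Numerator: Gs + S*e = 2.68 + 0.97*0.85 = 3.5045
Denominator: 1 + e = 1 + 0.85 = 1.85
gamma = 9.81 * 3.5045 / 1.85
gamma = 18.583 kN/m^3


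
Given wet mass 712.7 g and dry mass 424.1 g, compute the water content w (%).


Using w = (m_wet - m_dry) / m_dry * 100
m_wet - m_dry = 712.7 - 424.1 = 288.6 g
w = 288.6 / 424.1 * 100
w = 68.05 %


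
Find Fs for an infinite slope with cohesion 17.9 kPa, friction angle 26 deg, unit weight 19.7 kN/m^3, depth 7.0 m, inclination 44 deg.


Result: 0.765

Derivation:
Using Fs = c / (gamma*H*sin(beta)*cos(beta)) + tan(phi)/tan(beta)
Cohesion contribution = 17.9 / (19.7*7.0*sin(44)*cos(44))
Cohesion contribution = 0.259767
Friction contribution = tan(26)/tan(44) = 0.505062
Fs = 0.259767 + 0.505062
Fs = 0.765


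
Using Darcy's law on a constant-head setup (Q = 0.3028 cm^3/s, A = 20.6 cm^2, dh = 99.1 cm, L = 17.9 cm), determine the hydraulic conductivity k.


Compute hydraulic gradient:
i = dh / L = 99.1 / 17.9 = 5.53631
Then apply Darcy's law:
k = Q / (A * i)
k = 0.3028 / (20.6 * 5.53631)
k = 0.3028 / 114.048
k = 0.002655 cm/s


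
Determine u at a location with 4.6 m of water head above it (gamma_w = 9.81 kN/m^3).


Result: 45.13 kPa

Derivation:
Using u = gamma_w * h_w
u = 9.81 * 4.6
u = 45.13 kPa


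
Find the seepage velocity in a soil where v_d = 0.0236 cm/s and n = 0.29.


Result: 0.08138 cm/s

Derivation:
Using v_s = v_d / n
v_s = 0.0236 / 0.29
v_s = 0.08138 cm/s


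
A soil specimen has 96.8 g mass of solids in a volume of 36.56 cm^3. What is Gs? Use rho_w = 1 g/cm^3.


Using Gs = m_s / (V_s * rho_w)
Since rho_w = 1 g/cm^3:
Gs = 96.8 / 36.56
Gs = 2.648


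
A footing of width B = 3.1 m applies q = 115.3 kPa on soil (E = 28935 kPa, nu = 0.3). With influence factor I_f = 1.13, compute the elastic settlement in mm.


Using Se = q * B * (1 - nu^2) * I_f / E
1 - nu^2 = 1 - 0.3^2 = 0.91
Se = 115.3 * 3.1 * 0.91 * 1.13 / 28935
Se = 0.012702 m
Convert to mm: Se = 0.012702 * 1000 = 12.702 mm


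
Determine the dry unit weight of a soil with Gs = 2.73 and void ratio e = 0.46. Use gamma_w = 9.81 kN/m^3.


Using gamma_d = Gs * gamma_w / (1 + e)
gamma_d = 2.73 * 9.81 / (1 + 0.46)
gamma_d = 2.73 * 9.81 / 1.46
gamma_d = 18.343 kN/m^3


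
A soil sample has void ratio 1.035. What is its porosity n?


Using the relation n = e / (1 + e)
n = 1.035 / (1 + 1.035)
n = 1.035 / 2.035
n = 0.5086


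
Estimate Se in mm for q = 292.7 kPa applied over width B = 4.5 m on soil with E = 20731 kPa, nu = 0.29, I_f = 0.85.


Using Se = q * B * (1 - nu^2) * I_f / E
1 - nu^2 = 1 - 0.29^2 = 0.9159
Se = 292.7 * 4.5 * 0.9159 * 0.85 / 20731
Se = 0.049463 m
Convert to mm: Se = 0.049463 * 1000 = 49.463 mm


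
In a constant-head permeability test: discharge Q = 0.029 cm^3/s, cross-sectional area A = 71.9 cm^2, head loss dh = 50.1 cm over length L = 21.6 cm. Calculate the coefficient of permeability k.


Compute hydraulic gradient:
i = dh / L = 50.1 / 21.6 = 2.31944
Then apply Darcy's law:
k = Q / (A * i)
k = 0.029 / (71.9 * 2.31944)
k = 0.029 / 166.768
k = 0.000174 cm/s


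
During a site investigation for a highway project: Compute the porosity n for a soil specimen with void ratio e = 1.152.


Using the relation n = e / (1 + e)
n = 1.152 / (1 + 1.152)
n = 1.152 / 2.152
n = 0.5353


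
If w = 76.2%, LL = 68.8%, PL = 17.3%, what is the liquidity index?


First compute the plasticity index:
PI = LL - PL = 68.8 - 17.3 = 51.5
Then compute the liquidity index:
LI = (w - PL) / PI
LI = (76.2 - 17.3) / 51.5
LI = 1.144


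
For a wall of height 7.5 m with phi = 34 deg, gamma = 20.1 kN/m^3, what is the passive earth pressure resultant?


Compute passive earth pressure coefficient:
Kp = tan^2(45 + phi/2) = tan^2(62.0) = 3.537132
Compute passive force:
Pp = 0.5 * Kp * gamma * H^2
Pp = 0.5 * 3.537132 * 20.1 * 7.5^2
Pp = 1999.58 kN/m


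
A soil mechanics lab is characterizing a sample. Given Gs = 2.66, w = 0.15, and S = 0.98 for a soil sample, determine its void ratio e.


Using the relation e = Gs * w / S
e = 2.66 * 0.15 / 0.98
e = 0.4071


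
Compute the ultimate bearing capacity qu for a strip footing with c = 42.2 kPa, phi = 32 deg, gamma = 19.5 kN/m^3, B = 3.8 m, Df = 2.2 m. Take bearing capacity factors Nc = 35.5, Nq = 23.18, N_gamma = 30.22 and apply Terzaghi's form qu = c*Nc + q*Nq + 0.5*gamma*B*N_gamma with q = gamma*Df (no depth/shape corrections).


Compute qu = c*Nc + gamma*Df*Nq + 0.5*gamma*B*N_gamma
Term 1: 42.2 * 35.5 = 1498.1
Term 2: 19.5 * 2.2 * 23.18 = 994.422
Term 3: 0.5 * 19.5 * 3.8 * 30.22 = 1119.651
qu = 1498.1 + 994.422 + 1119.651
qu = 3612.17 kPa


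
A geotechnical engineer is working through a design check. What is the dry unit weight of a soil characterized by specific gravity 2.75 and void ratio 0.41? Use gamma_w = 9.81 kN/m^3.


Using gamma_d = Gs * gamma_w / (1 + e)
gamma_d = 2.75 * 9.81 / (1 + 0.41)
gamma_d = 2.75 * 9.81 / 1.41
gamma_d = 19.133 kN/m^3


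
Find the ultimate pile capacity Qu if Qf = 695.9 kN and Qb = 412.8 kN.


Using Qu = Qf + Qb
Qu = 695.9 + 412.8
Qu = 1108.7 kN


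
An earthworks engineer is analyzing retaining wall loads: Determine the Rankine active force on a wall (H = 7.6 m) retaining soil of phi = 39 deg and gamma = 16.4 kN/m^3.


Compute active earth pressure coefficient:
Ka = tan^2(45 - phi/2) = tan^2(25.5) = 0.227506
Compute active force:
Pa = 0.5 * Ka * gamma * H^2
Pa = 0.5 * 0.227506 * 16.4 * 7.6^2
Pa = 107.75 kN/m


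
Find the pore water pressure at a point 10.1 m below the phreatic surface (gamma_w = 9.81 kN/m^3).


Using u = gamma_w * h_w
u = 9.81 * 10.1
u = 99.08 kPa


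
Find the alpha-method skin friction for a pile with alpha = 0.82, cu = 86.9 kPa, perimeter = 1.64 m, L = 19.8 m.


Using Qs = alpha * cu * perimeter * L
Qs = 0.82 * 86.9 * 1.64 * 19.8
Qs = 2313.89 kN


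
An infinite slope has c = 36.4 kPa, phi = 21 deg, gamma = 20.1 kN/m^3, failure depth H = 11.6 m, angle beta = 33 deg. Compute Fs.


Using Fs = c / (gamma*H*sin(beta)*cos(beta)) + tan(phi)/tan(beta)
Cohesion contribution = 36.4 / (20.1*11.6*sin(33)*cos(33))
Cohesion contribution = 0.34178
Friction contribution = tan(21)/tan(33) = 0.591099
Fs = 0.34178 + 0.591099
Fs = 0.933


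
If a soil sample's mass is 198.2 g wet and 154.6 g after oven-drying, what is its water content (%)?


Result: 28.2 %

Derivation:
Using w = (m_wet - m_dry) / m_dry * 100
m_wet - m_dry = 198.2 - 154.6 = 43.6 g
w = 43.6 / 154.6 * 100
w = 28.2 %


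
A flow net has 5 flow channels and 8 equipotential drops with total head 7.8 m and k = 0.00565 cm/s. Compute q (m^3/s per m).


Result: 0.0002754 m^3/s per m

Derivation:
Convert k to m/s for unit consistency with H:
k = 0.00565 cm/s = 0.00565 / 100 m/s = 5.65e-05 m/s
Using q = k * H * Nf / Nd
Nf / Nd = 5 / 8 = 0.625
q = 5.65e-05 * 7.8 * 0.625
q = 0.0002754 m^3/s per m


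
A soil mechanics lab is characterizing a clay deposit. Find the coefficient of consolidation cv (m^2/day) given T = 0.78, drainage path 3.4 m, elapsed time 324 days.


Result: 0.02783 m^2/day

Derivation:
Using cv = T * H_dr^2 / t
H_dr^2 = 3.4^2 = 11.56
cv = 0.78 * 11.56 / 324
cv = 0.02783 m^2/day


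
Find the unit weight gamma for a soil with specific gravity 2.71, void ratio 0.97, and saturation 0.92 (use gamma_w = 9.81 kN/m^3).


Result: 17.939 kN/m^3

Derivation:
Using gamma = gamma_w * (Gs + S*e) / (1 + e)
Numerator: Gs + S*e = 2.71 + 0.92*0.97 = 3.6024
Denominator: 1 + e = 1 + 0.97 = 1.97
gamma = 9.81 * 3.6024 / 1.97
gamma = 17.939 kN/m^3


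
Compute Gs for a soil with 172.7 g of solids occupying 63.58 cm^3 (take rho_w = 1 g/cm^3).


Using Gs = m_s / (V_s * rho_w)
Since rho_w = 1 g/cm^3:
Gs = 172.7 / 63.58
Gs = 2.716


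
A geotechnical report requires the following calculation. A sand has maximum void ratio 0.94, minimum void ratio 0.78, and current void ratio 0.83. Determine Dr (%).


Using Dr = (e_max - e) / (e_max - e_min) * 100
e_max - e = 0.94 - 0.83 = 0.11
e_max - e_min = 0.94 - 0.78 = 0.16
Dr = 0.11 / 0.16 * 100
Dr = 68.75 %


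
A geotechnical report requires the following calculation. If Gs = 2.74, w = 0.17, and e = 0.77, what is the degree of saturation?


Using S = Gs * w / e
S = 2.74 * 0.17 / 0.77
S = 0.6049


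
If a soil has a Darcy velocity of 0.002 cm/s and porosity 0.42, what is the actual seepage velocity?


Using v_s = v_d / n
v_s = 0.002 / 0.42
v_s = 0.00476 cm/s


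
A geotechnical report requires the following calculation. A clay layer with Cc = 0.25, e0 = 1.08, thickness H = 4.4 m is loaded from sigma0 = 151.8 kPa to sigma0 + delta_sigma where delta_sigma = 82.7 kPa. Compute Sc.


Using Sc = Cc * H / (1 + e0) * log10((sigma0 + delta_sigma) / sigma0)
Stress ratio = (151.8 + 82.7) / 151.8 = 1.5448
log10(1.5448) = 0.188871
Cc * H / (1 + e0) = 0.25 * 4.4 / (1 + 1.08) = 0.528846
Sc = 0.528846 * 0.188871
Sc = 0.0999 m


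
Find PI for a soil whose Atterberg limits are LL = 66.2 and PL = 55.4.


Using PI = LL - PL
PI = 66.2 - 55.4
PI = 10.8


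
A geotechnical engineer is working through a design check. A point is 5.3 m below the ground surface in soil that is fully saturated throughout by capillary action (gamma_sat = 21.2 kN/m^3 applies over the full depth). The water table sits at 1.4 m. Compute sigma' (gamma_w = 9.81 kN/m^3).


Result: 74.1 kPa

Derivation:
Total stress = gamma_sat * depth
sigma = 21.2 * 5.3 = 112.36 kPa
Pore water pressure u = gamma_w * (depth - d_wt)
u = 9.81 * (5.3 - 1.4) = 38.259 kPa
Effective stress = sigma - u
sigma' = 112.36 - 38.259 = 74.1 kPa


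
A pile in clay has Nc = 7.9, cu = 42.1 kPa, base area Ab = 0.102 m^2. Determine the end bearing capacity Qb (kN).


Using Qb = Nc * cu * Ab
Qb = 7.9 * 42.1 * 0.102
Qb = 33.92 kN


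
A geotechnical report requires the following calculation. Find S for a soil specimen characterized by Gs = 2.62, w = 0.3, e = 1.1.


Using S = Gs * w / e
S = 2.62 * 0.3 / 1.1
S = 0.7145


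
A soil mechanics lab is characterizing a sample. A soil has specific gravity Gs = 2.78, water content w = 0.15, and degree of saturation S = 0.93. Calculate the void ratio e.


Using the relation e = Gs * w / S
e = 2.78 * 0.15 / 0.93
e = 0.4484


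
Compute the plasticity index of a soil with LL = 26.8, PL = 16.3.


Using PI = LL - PL
PI = 26.8 - 16.3
PI = 10.5


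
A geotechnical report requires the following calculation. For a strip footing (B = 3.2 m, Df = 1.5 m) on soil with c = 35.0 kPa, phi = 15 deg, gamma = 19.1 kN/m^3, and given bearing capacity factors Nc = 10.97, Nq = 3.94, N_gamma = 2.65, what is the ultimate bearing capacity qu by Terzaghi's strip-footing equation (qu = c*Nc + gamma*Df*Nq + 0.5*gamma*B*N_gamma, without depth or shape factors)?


Compute qu = c*Nc + gamma*Df*Nq + 0.5*gamma*B*N_gamma
Term 1: 35.0 * 10.97 = 383.95
Term 2: 19.1 * 1.5 * 3.94 = 112.881
Term 3: 0.5 * 19.1 * 3.2 * 2.65 = 80.984
qu = 383.95 + 112.881 + 80.984
qu = 577.82 kPa


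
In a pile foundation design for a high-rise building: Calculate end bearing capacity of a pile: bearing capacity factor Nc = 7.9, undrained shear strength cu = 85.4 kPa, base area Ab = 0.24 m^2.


Using Qb = Nc * cu * Ab
Qb = 7.9 * 85.4 * 0.24
Qb = 161.92 kN


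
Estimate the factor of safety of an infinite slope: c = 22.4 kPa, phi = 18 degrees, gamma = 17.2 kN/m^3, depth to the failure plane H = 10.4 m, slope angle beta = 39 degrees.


Result: 0.657

Derivation:
Using Fs = c / (gamma*H*sin(beta)*cos(beta)) + tan(phi)/tan(beta)
Cohesion contribution = 22.4 / (17.2*10.4*sin(39)*cos(39))
Cohesion contribution = 0.256042
Friction contribution = tan(18)/tan(39) = 0.401242
Fs = 0.256042 + 0.401242
Fs = 0.657


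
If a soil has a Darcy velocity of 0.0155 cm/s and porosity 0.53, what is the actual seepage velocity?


Using v_s = v_d / n
v_s = 0.0155 / 0.53
v_s = 0.02925 cm/s


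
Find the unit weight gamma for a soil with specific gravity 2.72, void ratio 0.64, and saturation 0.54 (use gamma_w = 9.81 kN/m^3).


Result: 18.338 kN/m^3

Derivation:
Using gamma = gamma_w * (Gs + S*e) / (1 + e)
Numerator: Gs + S*e = 2.72 + 0.54*0.64 = 3.0656
Denominator: 1 + e = 1 + 0.64 = 1.64
gamma = 9.81 * 3.0656 / 1.64
gamma = 18.338 kN/m^3


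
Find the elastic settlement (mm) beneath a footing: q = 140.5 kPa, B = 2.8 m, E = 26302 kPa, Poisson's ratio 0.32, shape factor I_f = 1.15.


Using Se = q * B * (1 - nu^2) * I_f / E
1 - nu^2 = 1 - 0.32^2 = 0.8976
Se = 140.5 * 2.8 * 0.8976 * 1.15 / 26302
Se = 0.015439 m
Convert to mm: Se = 0.015439 * 1000 = 15.439 mm


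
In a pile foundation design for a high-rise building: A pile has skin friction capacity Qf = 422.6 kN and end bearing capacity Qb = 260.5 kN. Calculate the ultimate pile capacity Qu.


Using Qu = Qf + Qb
Qu = 422.6 + 260.5
Qu = 683.1 kN


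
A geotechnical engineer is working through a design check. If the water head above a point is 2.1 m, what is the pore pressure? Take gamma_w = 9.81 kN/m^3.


Using u = gamma_w * h_w
u = 9.81 * 2.1
u = 20.6 kPa


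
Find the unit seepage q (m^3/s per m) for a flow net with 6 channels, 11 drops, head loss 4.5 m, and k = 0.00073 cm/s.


Convert k to m/s for unit consistency with H:
k = 0.00073 cm/s = 0.00073 / 100 m/s = 7.3e-06 m/s
Using q = k * H * Nf / Nd
Nf / Nd = 6 / 11 = 0.5455
q = 7.3e-06 * 4.5 * 0.5455
q = 1.792e-05 m^3/s per m


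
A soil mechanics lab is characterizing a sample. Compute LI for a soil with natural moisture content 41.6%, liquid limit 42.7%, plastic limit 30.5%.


Result: 0.91

Derivation:
First compute the plasticity index:
PI = LL - PL = 42.7 - 30.5 = 12.2
Then compute the liquidity index:
LI = (w - PL) / PI
LI = (41.6 - 30.5) / 12.2
LI = 0.91


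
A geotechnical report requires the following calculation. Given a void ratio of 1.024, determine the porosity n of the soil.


Result: 0.5059

Derivation:
Using the relation n = e / (1 + e)
n = 1.024 / (1 + 1.024)
n = 1.024 / 2.024
n = 0.5059


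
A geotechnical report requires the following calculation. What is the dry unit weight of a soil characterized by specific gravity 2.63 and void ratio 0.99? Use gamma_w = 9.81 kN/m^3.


Using gamma_d = Gs * gamma_w / (1 + e)
gamma_d = 2.63 * 9.81 / (1 + 0.99)
gamma_d = 2.63 * 9.81 / 1.99
gamma_d = 12.965 kN/m^3


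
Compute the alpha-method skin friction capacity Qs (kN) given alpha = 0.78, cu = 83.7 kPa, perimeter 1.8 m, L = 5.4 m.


Using Qs = alpha * cu * perimeter * L
Qs = 0.78 * 83.7 * 1.8 * 5.4
Qs = 634.58 kN


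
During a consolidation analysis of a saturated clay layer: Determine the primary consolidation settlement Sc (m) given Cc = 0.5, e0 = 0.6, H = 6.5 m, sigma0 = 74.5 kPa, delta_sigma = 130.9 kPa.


Result: 0.8947 m

Derivation:
Using Sc = Cc * H / (1 + e0) * log10((sigma0 + delta_sigma) / sigma0)
Stress ratio = (74.5 + 130.9) / 74.5 = 2.75705
log10(2.75705) = 0.440444
Cc * H / (1 + e0) = 0.5 * 6.5 / (1 + 0.6) = 2.03125
Sc = 2.03125 * 0.440444
Sc = 0.8947 m


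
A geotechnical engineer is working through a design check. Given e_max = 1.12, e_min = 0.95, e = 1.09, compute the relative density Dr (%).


Using Dr = (e_max - e) / (e_max - e_min) * 100
e_max - e = 1.12 - 1.09 = 0.03
e_max - e_min = 1.12 - 0.95 = 0.17
Dr = 0.03 / 0.17 * 100
Dr = 17.65 %


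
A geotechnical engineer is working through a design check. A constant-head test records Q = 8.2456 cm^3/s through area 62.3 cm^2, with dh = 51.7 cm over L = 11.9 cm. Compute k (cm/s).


Compute hydraulic gradient:
i = dh / L = 51.7 / 11.9 = 4.34454
Then apply Darcy's law:
k = Q / (A * i)
k = 8.2456 / (62.3 * 4.34454)
k = 8.2456 / 270.665
k = 0.030464 cm/s


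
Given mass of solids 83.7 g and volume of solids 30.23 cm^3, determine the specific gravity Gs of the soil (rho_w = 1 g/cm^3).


Using Gs = m_s / (V_s * rho_w)
Since rho_w = 1 g/cm^3:
Gs = 83.7 / 30.23
Gs = 2.769


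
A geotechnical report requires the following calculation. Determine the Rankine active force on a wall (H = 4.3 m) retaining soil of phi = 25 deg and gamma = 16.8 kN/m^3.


Compute active earth pressure coefficient:
Ka = tan^2(45 - phi/2) = tan^2(32.5) = 0.405859
Compute active force:
Pa = 0.5 * Ka * gamma * H^2
Pa = 0.5 * 0.405859 * 16.8 * 4.3^2
Pa = 63.04 kN/m


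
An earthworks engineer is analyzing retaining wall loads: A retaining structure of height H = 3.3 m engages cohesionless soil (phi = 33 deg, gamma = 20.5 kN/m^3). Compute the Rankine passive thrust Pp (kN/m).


Compute passive earth pressure coefficient:
Kp = tan^2(45 + phi/2) = tan^2(61.5) = 3.39212
Compute passive force:
Pp = 0.5 * Kp * gamma * H^2
Pp = 0.5 * 3.39212 * 20.5 * 3.3^2
Pp = 378.64 kN/m


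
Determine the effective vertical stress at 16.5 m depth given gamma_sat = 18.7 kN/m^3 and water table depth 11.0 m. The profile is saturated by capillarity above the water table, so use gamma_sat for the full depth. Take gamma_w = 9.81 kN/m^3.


Total stress = gamma_sat * depth
sigma = 18.7 * 16.5 = 308.55 kPa
Pore water pressure u = gamma_w * (depth - d_wt)
u = 9.81 * (16.5 - 11.0) = 53.955 kPa
Effective stress = sigma - u
sigma' = 308.55 - 53.955 = 254.6 kPa


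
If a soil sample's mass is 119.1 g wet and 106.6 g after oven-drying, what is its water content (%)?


Result: 11.73 %

Derivation:
Using w = (m_wet - m_dry) / m_dry * 100
m_wet - m_dry = 119.1 - 106.6 = 12.5 g
w = 12.5 / 106.6 * 100
w = 11.73 %


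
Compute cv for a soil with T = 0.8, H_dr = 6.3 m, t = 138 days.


Result: 0.23009 m^2/day

Derivation:
Using cv = T * H_dr^2 / t
H_dr^2 = 6.3^2 = 39.69
cv = 0.8 * 39.69 / 138
cv = 0.23009 m^2/day


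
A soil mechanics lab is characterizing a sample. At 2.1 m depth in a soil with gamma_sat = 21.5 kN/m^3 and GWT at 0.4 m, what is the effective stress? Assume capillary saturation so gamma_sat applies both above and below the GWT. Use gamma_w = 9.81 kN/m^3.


Result: 28.47 kPa

Derivation:
Total stress = gamma_sat * depth
sigma = 21.5 * 2.1 = 45.15 kPa
Pore water pressure u = gamma_w * (depth - d_wt)
u = 9.81 * (2.1 - 0.4) = 16.677 kPa
Effective stress = sigma - u
sigma' = 45.15 - 16.677 = 28.47 kPa


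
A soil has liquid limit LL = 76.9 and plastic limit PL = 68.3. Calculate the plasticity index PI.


Result: 8.6

Derivation:
Using PI = LL - PL
PI = 76.9 - 68.3
PI = 8.6


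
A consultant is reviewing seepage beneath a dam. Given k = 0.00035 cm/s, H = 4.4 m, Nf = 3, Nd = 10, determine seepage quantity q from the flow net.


Convert k to m/s for unit consistency with H:
k = 0.00035 cm/s = 0.00035 / 100 m/s = 3.5e-06 m/s
Using q = k * H * Nf / Nd
Nf / Nd = 3 / 10 = 0.3
q = 3.5e-06 * 4.4 * 0.3
q = 4.62e-06 m^3/s per m


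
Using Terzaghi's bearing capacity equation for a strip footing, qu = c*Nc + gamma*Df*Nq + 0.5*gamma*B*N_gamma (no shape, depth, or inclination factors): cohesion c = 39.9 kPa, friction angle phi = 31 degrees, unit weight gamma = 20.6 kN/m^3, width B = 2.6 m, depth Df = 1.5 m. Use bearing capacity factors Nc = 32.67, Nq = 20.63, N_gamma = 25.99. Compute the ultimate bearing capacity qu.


Compute qu = c*Nc + gamma*Df*Nq + 0.5*gamma*B*N_gamma
Term 1: 39.9 * 32.67 = 1303.533
Term 2: 20.6 * 1.5 * 20.63 = 637.467
Term 3: 0.5 * 20.6 * 2.6 * 25.99 = 696.0122
qu = 1303.533 + 637.467 + 696.0122
qu = 2637.01 kPa


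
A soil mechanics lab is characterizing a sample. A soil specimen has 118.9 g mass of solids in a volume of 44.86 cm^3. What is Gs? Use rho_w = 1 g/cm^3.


Result: 2.65

Derivation:
Using Gs = m_s / (V_s * rho_w)
Since rho_w = 1 g/cm^3:
Gs = 118.9 / 44.86
Gs = 2.65


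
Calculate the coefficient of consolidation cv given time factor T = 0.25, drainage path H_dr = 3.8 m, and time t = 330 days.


Result: 0.01094 m^2/day

Derivation:
Using cv = T * H_dr^2 / t
H_dr^2 = 3.8^2 = 14.44
cv = 0.25 * 14.44 / 330
cv = 0.01094 m^2/day


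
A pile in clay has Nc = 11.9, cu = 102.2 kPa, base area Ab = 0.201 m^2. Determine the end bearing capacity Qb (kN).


Using Qb = Nc * cu * Ab
Qb = 11.9 * 102.2 * 0.201
Qb = 244.45 kN


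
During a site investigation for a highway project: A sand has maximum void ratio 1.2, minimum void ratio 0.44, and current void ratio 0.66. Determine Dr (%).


Using Dr = (e_max - e) / (e_max - e_min) * 100
e_max - e = 1.2 - 0.66 = 0.54
e_max - e_min = 1.2 - 0.44 = 0.76
Dr = 0.54 / 0.76 * 100
Dr = 71.05 %


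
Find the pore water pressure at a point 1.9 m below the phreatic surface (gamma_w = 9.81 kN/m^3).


Using u = gamma_w * h_w
u = 9.81 * 1.9
u = 18.64 kPa


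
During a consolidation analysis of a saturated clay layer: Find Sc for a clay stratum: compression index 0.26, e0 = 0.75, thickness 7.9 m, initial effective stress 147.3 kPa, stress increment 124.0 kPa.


Using Sc = Cc * H / (1 + e0) * log10((sigma0 + delta_sigma) / sigma0)
Stress ratio = (147.3 + 124.0) / 147.3 = 1.84182
log10(1.84182) = 0.265247
Cc * H / (1 + e0) = 0.26 * 7.9 / (1 + 0.75) = 1.17371
Sc = 1.17371 * 0.265247
Sc = 0.3113 m


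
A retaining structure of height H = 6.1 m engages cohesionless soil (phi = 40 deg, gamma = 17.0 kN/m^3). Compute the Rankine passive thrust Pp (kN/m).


Compute passive earth pressure coefficient:
Kp = tan^2(45 + phi/2) = tan^2(65.0) = 4.59891
Compute passive force:
Pp = 0.5 * Kp * gamma * H^2
Pp = 0.5 * 4.59891 * 17.0 * 6.1^2
Pp = 1454.57 kN/m


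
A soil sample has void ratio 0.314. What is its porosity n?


Using the relation n = e / (1 + e)
n = 0.314 / (1 + 0.314)
n = 0.314 / 1.314
n = 0.239


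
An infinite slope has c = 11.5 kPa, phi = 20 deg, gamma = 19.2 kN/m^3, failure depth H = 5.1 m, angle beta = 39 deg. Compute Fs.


Using Fs = c / (gamma*H*sin(beta)*cos(beta)) + tan(phi)/tan(beta)
Cohesion contribution = 11.5 / (19.2*5.1*sin(39)*cos(39))
Cohesion contribution = 0.240133
Friction contribution = tan(20)/tan(39) = 0.449466
Fs = 0.240133 + 0.449466
Fs = 0.69


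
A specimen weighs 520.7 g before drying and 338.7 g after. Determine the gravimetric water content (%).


Using w = (m_wet - m_dry) / m_dry * 100
m_wet - m_dry = 520.7 - 338.7 = 182.0 g
w = 182.0 / 338.7 * 100
w = 53.73 %


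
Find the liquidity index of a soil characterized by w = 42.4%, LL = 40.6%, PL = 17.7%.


First compute the plasticity index:
PI = LL - PL = 40.6 - 17.7 = 22.9
Then compute the liquidity index:
LI = (w - PL) / PI
LI = (42.4 - 17.7) / 22.9
LI = 1.079


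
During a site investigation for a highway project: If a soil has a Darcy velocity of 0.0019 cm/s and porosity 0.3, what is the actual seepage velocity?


Result: 0.00633 cm/s

Derivation:
Using v_s = v_d / n
v_s = 0.0019 / 0.3
v_s = 0.00633 cm/s


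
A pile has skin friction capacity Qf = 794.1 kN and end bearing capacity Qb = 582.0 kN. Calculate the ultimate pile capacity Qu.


Result: 1376.1 kN

Derivation:
Using Qu = Qf + Qb
Qu = 794.1 + 582.0
Qu = 1376.1 kN


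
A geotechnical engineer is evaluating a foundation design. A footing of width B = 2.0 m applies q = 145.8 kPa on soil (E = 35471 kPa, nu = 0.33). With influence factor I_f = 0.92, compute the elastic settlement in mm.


Using Se = q * B * (1 - nu^2) * I_f / E
1 - nu^2 = 1 - 0.33^2 = 0.8911
Se = 145.8 * 2.0 * 0.8911 * 0.92 / 35471
Se = 0.006740 m
Convert to mm: Se = 0.006740 * 1000 = 6.74 mm


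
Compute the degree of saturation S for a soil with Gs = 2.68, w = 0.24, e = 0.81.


Using S = Gs * w / e
S = 2.68 * 0.24 / 0.81
S = 0.7941


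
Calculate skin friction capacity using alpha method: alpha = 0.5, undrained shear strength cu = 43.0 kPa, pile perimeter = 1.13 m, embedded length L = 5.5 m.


Result: 133.62 kN

Derivation:
Using Qs = alpha * cu * perimeter * L
Qs = 0.5 * 43.0 * 1.13 * 5.5
Qs = 133.62 kN


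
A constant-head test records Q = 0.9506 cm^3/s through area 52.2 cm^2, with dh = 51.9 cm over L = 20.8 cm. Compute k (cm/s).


Result: 0.007298 cm/s

Derivation:
Compute hydraulic gradient:
i = dh / L = 51.9 / 20.8 = 2.49519
Then apply Darcy's law:
k = Q / (A * i)
k = 0.9506 / (52.2 * 2.49519)
k = 0.9506 / 130.249
k = 0.007298 cm/s


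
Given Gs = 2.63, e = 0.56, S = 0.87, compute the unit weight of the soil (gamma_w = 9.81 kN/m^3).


Using gamma = gamma_w * (Gs + S*e) / (1 + e)
Numerator: Gs + S*e = 2.63 + 0.87*0.56 = 3.1172
Denominator: 1 + e = 1 + 0.56 = 1.56
gamma = 9.81 * 3.1172 / 1.56
gamma = 19.602 kN/m^3


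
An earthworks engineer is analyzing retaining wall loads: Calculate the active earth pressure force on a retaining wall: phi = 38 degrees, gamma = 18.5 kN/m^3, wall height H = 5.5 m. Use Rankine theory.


Result: 66.56 kN/m

Derivation:
Compute active earth pressure coefficient:
Ka = tan^2(45 - phi/2) = tan^2(26.0) = 0.237883
Compute active force:
Pa = 0.5 * Ka * gamma * H^2
Pa = 0.5 * 0.237883 * 18.5 * 5.5^2
Pa = 66.56 kN/m


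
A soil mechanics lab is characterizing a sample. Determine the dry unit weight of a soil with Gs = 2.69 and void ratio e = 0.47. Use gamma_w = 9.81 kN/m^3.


Result: 17.952 kN/m^3

Derivation:
Using gamma_d = Gs * gamma_w / (1 + e)
gamma_d = 2.69 * 9.81 / (1 + 0.47)
gamma_d = 2.69 * 9.81 / 1.47
gamma_d = 17.952 kN/m^3


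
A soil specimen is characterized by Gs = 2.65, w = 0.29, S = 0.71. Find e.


Using the relation e = Gs * w / S
e = 2.65 * 0.29 / 0.71
e = 1.0824


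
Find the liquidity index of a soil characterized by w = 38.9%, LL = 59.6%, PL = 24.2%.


Result: 0.415

Derivation:
First compute the plasticity index:
PI = LL - PL = 59.6 - 24.2 = 35.4
Then compute the liquidity index:
LI = (w - PL) / PI
LI = (38.9 - 24.2) / 35.4
LI = 0.415


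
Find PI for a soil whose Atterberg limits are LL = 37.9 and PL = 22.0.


Result: 15.9

Derivation:
Using PI = LL - PL
PI = 37.9 - 22.0
PI = 15.9


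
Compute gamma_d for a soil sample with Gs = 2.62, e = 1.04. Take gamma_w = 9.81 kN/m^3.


Using gamma_d = Gs * gamma_w / (1 + e)
gamma_d = 2.62 * 9.81 / (1 + 1.04)
gamma_d = 2.62 * 9.81 / 2.04
gamma_d = 12.599 kN/m^3


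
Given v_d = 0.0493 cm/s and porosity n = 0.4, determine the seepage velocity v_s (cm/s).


Using v_s = v_d / n
v_s = 0.0493 / 0.4
v_s = 0.12325 cm/s


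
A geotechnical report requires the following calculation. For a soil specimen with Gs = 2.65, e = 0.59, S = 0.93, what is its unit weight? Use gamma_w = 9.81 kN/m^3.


Using gamma = gamma_w * (Gs + S*e) / (1 + e)
Numerator: Gs + S*e = 2.65 + 0.93*0.59 = 3.1987
Denominator: 1 + e = 1 + 0.59 = 1.59
gamma = 9.81 * 3.1987 / 1.59
gamma = 19.735 kN/m^3


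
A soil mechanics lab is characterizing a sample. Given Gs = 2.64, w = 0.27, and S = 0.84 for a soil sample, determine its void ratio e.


Using the relation e = Gs * w / S
e = 2.64 * 0.27 / 0.84
e = 0.8486


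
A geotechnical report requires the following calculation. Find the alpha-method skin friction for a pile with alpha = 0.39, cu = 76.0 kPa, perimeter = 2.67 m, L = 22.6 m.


Using Qs = alpha * cu * perimeter * L
Qs = 0.39 * 76.0 * 2.67 * 22.6
Qs = 1788.54 kN


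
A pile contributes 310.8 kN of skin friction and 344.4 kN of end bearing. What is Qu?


Result: 655.2 kN

Derivation:
Using Qu = Qf + Qb
Qu = 310.8 + 344.4
Qu = 655.2 kN


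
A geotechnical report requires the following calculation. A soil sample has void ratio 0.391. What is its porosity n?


Result: 0.2811

Derivation:
Using the relation n = e / (1 + e)
n = 0.391 / (1 + 0.391)
n = 0.391 / 1.391
n = 0.2811


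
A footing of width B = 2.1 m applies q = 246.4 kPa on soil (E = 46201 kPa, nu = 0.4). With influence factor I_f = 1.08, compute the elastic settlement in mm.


Using Se = q * B * (1 - nu^2) * I_f / E
1 - nu^2 = 1 - 0.4^2 = 0.84
Se = 246.4 * 2.1 * 0.84 * 1.08 / 46201
Se = 0.010160 m
Convert to mm: Se = 0.010160 * 1000 = 10.16 mm


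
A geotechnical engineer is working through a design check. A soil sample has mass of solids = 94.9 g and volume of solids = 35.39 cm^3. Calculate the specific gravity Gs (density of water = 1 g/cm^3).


Using Gs = m_s / (V_s * rho_w)
Since rho_w = 1 g/cm^3:
Gs = 94.9 / 35.39
Gs = 2.682


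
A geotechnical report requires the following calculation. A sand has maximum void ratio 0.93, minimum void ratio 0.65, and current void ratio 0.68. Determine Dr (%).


Using Dr = (e_max - e) / (e_max - e_min) * 100
e_max - e = 0.93 - 0.68 = 0.25
e_max - e_min = 0.93 - 0.65 = 0.28
Dr = 0.25 / 0.28 * 100
Dr = 89.29 %


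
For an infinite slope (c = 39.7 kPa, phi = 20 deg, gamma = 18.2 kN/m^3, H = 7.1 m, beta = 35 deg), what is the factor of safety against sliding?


Using Fs = c / (gamma*H*sin(beta)*cos(beta)) + tan(phi)/tan(beta)
Cohesion contribution = 39.7 / (18.2*7.1*sin(35)*cos(35))
Cohesion contribution = 0.65389
Friction contribution = tan(20)/tan(35) = 0.519803
Fs = 0.65389 + 0.519803
Fs = 1.174


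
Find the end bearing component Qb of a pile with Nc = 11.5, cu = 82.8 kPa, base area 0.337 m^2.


Using Qb = Nc * cu * Ab
Qb = 11.5 * 82.8 * 0.337
Qb = 320.89 kN


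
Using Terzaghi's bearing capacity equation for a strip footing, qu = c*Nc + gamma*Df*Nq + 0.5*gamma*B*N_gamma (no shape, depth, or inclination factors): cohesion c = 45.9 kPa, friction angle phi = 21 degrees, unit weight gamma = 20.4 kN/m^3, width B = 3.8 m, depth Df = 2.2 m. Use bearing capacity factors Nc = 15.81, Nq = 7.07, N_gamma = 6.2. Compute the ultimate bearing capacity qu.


Result: 1283.29 kPa

Derivation:
Compute qu = c*Nc + gamma*Df*Nq + 0.5*gamma*B*N_gamma
Term 1: 45.9 * 15.81 = 725.679
Term 2: 20.4 * 2.2 * 7.07 = 317.3016
Term 3: 0.5 * 20.4 * 3.8 * 6.2 = 240.312
qu = 725.679 + 317.3016 + 240.312
qu = 1283.29 kPa


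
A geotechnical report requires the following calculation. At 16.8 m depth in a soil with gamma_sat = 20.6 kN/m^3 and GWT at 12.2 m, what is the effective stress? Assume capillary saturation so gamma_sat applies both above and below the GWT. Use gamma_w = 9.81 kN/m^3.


Total stress = gamma_sat * depth
sigma = 20.6 * 16.8 = 346.08 kPa
Pore water pressure u = gamma_w * (depth - d_wt)
u = 9.81 * (16.8 - 12.2) = 45.126 kPa
Effective stress = sigma - u
sigma' = 346.08 - 45.126 = 300.95 kPa


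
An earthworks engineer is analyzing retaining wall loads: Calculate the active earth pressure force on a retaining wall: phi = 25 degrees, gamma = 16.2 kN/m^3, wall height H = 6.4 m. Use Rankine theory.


Result: 134.65 kN/m

Derivation:
Compute active earth pressure coefficient:
Ka = tan^2(45 - phi/2) = tan^2(32.5) = 0.405859
Compute active force:
Pa = 0.5 * Ka * gamma * H^2
Pa = 0.5 * 0.405859 * 16.2 * 6.4^2
Pa = 134.65 kN/m
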